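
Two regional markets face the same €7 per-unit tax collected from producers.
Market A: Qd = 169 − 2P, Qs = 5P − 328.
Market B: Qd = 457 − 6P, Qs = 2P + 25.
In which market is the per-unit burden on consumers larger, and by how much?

Market A: pre-tax P* = €71, Q* = 27; post-tax Q = 17; per-unit burden on consumers = €5.
Market B: pre-tax P* = €54, Q* = 133; post-tax Q = 122.5; per-unit burden on consumers = €1.75.
Difference: €5 vs €1.75 → market A is larger by €3.25.

Market A, by €3.25.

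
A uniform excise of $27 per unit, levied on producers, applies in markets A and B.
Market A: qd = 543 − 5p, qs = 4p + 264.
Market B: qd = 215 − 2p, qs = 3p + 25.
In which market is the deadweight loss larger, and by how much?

Market A: pre-tax p* = $31, q* = 388; post-tax q = 328; deadweight loss = $810.
Market B: pre-tax p* = $38, q* = 139; post-tax q = 106.6; deadweight loss = $437.4.
Difference: $810 vs $437.4 → market A is larger by $372.6.

Market A, by $372.6.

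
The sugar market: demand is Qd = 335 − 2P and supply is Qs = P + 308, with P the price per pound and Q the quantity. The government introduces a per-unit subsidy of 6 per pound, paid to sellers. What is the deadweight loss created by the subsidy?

Before the subsidy: set 335 − 2P = P + 308 → P* = 9, Q* = 317.
With a per-unit subsidy paid to sellers, each receives P + 6 per unit sold, so supply becomes Qs = (P + 6) + 308.
New equilibrium: buyers pay 7, sellers receive 13, Q = 321. (Wedge: Pb − Ps = −6.)
Quantity rises by |ΔQ| = |317 − 321| = 4.
DWL = ½ · t · |ΔQ| = ½ · 6 · 4 = 12.

Deadweight loss = 12.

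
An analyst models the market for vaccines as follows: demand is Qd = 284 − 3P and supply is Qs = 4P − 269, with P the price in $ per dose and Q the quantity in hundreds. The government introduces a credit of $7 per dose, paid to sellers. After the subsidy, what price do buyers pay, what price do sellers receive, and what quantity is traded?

Buyers pay $75; sellers receive $82; quantity = 59.

Without the subsidy, 284 − 3P = 4P − 269 gives 7P = 553, so P* = $79 and Q* = 47.
With a per-unit subsidy paid to sellers, each receives P + 7 per unit sold, so supply becomes Qs = 4(P + 7) − 269.
Solving gives Q = 59 with buyers paying $75 and sellers receiving $82 (the $7 wedge).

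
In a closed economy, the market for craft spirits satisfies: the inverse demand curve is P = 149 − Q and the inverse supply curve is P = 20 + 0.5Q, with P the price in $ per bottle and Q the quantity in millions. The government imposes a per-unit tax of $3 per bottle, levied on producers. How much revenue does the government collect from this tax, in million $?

Tax revenue = $252 million.

Inverting to Q(P) form: Qd = 149 − P; Qs = 2P − 40.
Without the tax, 149 − P = 2P − 40 gives 3P = 189, so P* = $63 and Q* = 86.
With the tax collected from producers, supply shifts: Qs = 2(P − 3) − 40.
New equilibrium: buyers pay $65, producers receive $62, Q = 84. (Wedge: Pb − Ps = 3.)
Revenue = t · Q = 3 · 84 = $252.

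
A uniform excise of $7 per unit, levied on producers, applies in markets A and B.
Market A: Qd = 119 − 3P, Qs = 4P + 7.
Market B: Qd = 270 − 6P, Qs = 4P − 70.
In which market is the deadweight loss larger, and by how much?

Market A: pre-tax P* = $16, Q* = 71; post-tax Q = 59; deadweight loss = $42.
Market B: pre-tax P* = $34, Q* = 66; post-tax Q = 49.2; deadweight loss = $58.8.
Difference: $42 vs $58.8 → market B is larger by $16.8.

Market B, by $16.8.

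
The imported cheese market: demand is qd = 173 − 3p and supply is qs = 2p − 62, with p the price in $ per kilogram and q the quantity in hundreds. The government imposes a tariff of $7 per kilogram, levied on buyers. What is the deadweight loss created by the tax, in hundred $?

Without the tax, 173 − 3p = 2p − 62 gives 5p = 235, so p* = $47 and q* = 32.
With the tax collected from buyers, demand (in seller-price terms) shifts: qd = 173 − 3(p + 7).
Solving gives q = 23.6 with buyers paying $49.8 and sellers receiving $42.8 (the $7 wedge).
Quantity falls by |ΔQ| = |32 − 23.6| = 8.4.
DWL = ½ · t · |ΔQ| = ½ · 7 · 8.4 = $29.4.

Deadweight loss = $29.4 hundred.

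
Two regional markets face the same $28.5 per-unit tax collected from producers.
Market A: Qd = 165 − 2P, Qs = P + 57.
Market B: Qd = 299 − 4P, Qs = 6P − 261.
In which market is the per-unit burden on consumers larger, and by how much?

Market A: pre-tax P* = $36, Q* = 93; post-tax Q = 74; per-unit burden on consumers = $9.5.
Market B: pre-tax P* = $56, Q* = 75; post-tax Q = 6.6; per-unit burden on consumers = $17.1.
Difference: $9.5 vs $17.1 → market B is larger by $7.6.

Market B, by $7.6.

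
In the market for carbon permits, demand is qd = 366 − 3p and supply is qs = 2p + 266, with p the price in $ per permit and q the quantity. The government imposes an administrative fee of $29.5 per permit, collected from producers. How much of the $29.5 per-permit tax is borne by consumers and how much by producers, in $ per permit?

Before the tax: set 366 − 3p = 2p + 266 → p* = $20, q* = 306.
With the tax collected from producers, supply shifts: qs = 2(p − 29.5) + 266.
Solving gives q = 270.6 with consumers paying $31.8 and producers receiving $2.3 (the $29.5 wedge).
Burden on consumers: $11.8; on producers: $17.7. (They sum to $29.5.)
The less price-elastic side of the market bears the larger share of a per-unit tax.

Consumers bear $11.8 per permit; producers bear $17.7 per permit.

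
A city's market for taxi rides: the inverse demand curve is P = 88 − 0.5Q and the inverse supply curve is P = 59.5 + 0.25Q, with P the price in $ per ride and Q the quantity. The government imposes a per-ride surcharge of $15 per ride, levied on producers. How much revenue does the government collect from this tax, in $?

Rewrite in direct form: Qd = 176 − 2P and Qs = 4P − 238.
Before the tax: set 176 − 2P = 4P − 238 → P* = $69, Q* = 38.
With the tax collected from producers, supply shifts: Qs = 4(P − 15) − 238.
New equilibrium: consumers pay $79, producers receive $64, Q = 18. (Wedge: Pb − Ps = 15.)
Revenue = t · Q = 15 · 18 = $270.

Tax revenue = $270.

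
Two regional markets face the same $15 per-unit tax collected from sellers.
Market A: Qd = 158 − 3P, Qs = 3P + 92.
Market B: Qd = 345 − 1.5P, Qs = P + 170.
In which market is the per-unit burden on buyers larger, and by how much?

Market A, by $1.5.

Market A: pre-tax P* = $11, Q* = 125; post-tax Q = 102.5; per-unit burden on buyers = $7.5.
Market B: pre-tax P* = $70, Q* = 240; post-tax Q = 231; per-unit burden on buyers = $6.
Difference: $7.5 vs $6 → market A is larger by $1.5.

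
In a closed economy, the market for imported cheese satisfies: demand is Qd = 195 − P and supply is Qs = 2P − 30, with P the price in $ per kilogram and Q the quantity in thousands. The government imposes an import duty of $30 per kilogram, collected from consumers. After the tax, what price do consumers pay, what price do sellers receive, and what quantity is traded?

Without the tax, 195 − P = 2P − 30 gives 3P = 225, so P* = $75 and Q* = 120.
With the tax collected from consumers, demand (in seller-price terms) shifts: Qd = 195 − (P + 30).
Solving gives Q = 100 with consumers paying $95 and sellers receiving $65 (the $30 wedge).
The less price-elastic side of the market bears the larger share of a per-unit tax.

Consumers pay $95; sellers receive $65; quantity = 100.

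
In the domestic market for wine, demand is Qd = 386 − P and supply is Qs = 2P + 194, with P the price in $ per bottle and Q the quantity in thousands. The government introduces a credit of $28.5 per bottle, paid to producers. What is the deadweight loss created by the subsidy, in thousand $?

Deadweight loss = $270.75 thousand.

Before the subsidy: set 386 − P = 2P + 194 → P* = $64, Q* = 322.
With a per-unit subsidy paid to producers, each receives P + 28.5 per unit sold, so supply becomes Qs = 2(P + 28.5) + 194.
Solving gives Q = 341 with consumers paying $45 and producers receiving $73.5 (the $28.5 wedge).
Quantity rises by |ΔQ| = |322 − 341| = 19.
DWL = ½ · t · |ΔQ| = ½ · 28.5 · 19 = $270.75.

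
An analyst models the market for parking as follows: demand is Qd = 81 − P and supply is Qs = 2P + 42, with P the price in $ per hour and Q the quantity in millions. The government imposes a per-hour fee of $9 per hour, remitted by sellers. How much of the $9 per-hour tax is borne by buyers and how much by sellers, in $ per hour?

Buyers bear $6 per hour; sellers bear $3 per hour.

Without the tax, 81 − P = 2P + 42 gives 3P = 39, so P* = $13 and Q* = 68.
With the tax collected from sellers, supply shifts: Qs = 2(P − 9) + 42.
Solving gives Q = 62 with buyers paying $19 and sellers receiving $10 (the $9 wedge).
Burden on buyers: $6; on sellers: $3. (They sum to $9.)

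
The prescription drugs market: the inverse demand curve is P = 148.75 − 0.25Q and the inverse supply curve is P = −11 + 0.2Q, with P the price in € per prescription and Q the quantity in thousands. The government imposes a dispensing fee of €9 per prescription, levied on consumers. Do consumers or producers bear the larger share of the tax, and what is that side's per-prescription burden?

Consumers bear the larger share: €5 per prescription.

Rewrite in direct form: Qd = 595 − 4P and Qs = 5P + 55.
Without the tax, 595 − 4P = 5P + 55 gives 9P = 540, so P* = €60 and Q* = 355.
With the tax collected from consumers, demand (in seller-price terms) shifts: Qd = 595 − 4(P + 9).
Solving gives Q = 335 with consumers paying €65 and producers receiving €56 (the €9 wedge).
Per-prescription burden: consumers €5, producers €4.
Consumers take the larger share because demand is less price-elastic here (demand slope 4 vs supply slope 5).
The less price-elastic side of the market bears the larger share of a per-unit tax.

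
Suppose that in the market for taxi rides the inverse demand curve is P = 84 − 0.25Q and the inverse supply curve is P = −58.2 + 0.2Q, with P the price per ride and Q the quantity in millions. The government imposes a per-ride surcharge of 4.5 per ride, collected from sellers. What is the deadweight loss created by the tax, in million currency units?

Rewrite in direct form: Qd = 336 − 4P and Qs = 5P + 291.
Without the tax, 336 − 4P = 5P + 291 gives 9P = 45, so P* = 5 and Q* = 316.
With the tax collected from sellers, supply shifts: Qs = 5(P − 4.5) + 291.
New equilibrium: buyers pay 7.5, sellers receive 3, Q = 306. (Wedge: Pb − Ps = 4.5.)
Quantity falls by |ΔQ| = |316 − 306| = 10.
DWL = ½ · t · |ΔQ| = ½ · 4.5 · 10 = 22.5.

Deadweight loss = 22.5 million.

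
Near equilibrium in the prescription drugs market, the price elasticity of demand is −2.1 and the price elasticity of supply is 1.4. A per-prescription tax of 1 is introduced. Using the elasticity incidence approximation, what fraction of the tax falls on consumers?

Incidence ratio: consumers' share ≈ εs / (εs + |εd|) = 1.4 / (1.4 + 2.1) = 0.4.
Supply is the less elastic side, so consumers bear the smaller share.

Consumers' share ≈ 0.4.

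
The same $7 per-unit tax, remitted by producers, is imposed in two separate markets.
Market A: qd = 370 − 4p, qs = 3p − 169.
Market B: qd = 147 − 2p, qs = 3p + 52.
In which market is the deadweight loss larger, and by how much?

Market A: pre-tax p* = $77, q* = 62; post-tax q = 50; deadweight loss = $42.
Market B: pre-tax p* = $19, q* = 109; post-tax q = 100.6; deadweight loss = $29.4.
Difference: $42 vs $29.4 → market A is larger by $12.6.

Market A, by $12.6.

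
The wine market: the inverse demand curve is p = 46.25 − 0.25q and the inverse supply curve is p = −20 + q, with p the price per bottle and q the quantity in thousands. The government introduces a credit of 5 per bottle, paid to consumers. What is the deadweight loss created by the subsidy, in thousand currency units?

Rewrite in direct form: qd = 185 − 4p and qs = p + 20.
Without the subsidy, 185 − 4p = p + 20 gives 5p = 165, so p* = 33 and q* = 53.
With a per-unit subsidy paid to consumers, each effectively pays p − 5, so demand becomes qd = 185 − 4(p − 5).
Solving gives q = 57 with consumers paying 32 and suppliers receiving 37 (the 5 wedge).
Quantity rises by |ΔQ| = |53 − 57| = 4.
DWL = ½ · t · |ΔQ| = ½ · 5 · 4 = 10.

Deadweight loss = 10 thousand.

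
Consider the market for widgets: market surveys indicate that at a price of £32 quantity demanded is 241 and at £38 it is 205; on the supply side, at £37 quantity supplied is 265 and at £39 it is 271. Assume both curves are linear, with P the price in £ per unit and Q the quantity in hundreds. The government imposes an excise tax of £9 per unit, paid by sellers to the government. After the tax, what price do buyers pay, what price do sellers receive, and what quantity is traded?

Demand slope: (205 − 241)/(38 − 32) = -6, so Qd = 433 − 6P.
Supply slope: (271 − 265)/(39 − 37) = 3, so Qs = 3P + 154.
Before the tax: set 433 − 6P = 3P + 154 → P* = £31, Q* = 247.
With the tax collected from sellers, supply shifts: Qs = 3(P − 9) + 154.
Solving gives Q = 229 with buyers paying £34 and sellers receiving £25 (the £9 wedge).
The less price-elastic side of the market bears the larger share of a per-unit tax.

Buyers pay £34; sellers receive £25; quantity = 229.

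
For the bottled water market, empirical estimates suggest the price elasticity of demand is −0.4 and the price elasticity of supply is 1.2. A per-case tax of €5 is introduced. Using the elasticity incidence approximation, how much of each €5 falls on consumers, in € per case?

Incidence ratio: consumers' share ≈ εs / (εs + |εd|) = 1.2 / (1.2 + 0.4) = 0.75.
So consumers bear ≈ 0.75 × €5 = €3.75; sellers bear €1.25.

Consumers bear ≈ €3.75 per case.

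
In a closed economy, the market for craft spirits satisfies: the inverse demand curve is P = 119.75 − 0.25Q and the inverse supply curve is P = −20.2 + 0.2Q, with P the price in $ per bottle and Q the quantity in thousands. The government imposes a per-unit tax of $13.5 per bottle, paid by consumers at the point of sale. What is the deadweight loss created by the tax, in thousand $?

Deadweight loss = $202.5 thousand.

Inverting to Q(P) form: Qd = 479 − 4P; Qs = 5P + 101.
Before the tax: set 479 − 4P = 5P + 101 → P* = $42, Q* = 311.
With the tax collected from consumers, demand (in seller-price terms) shifts: Qd = 479 − 4(P + 13.5).
Solving gives Q = 281 with consumers paying $49.5 and sellers receiving $36 (the $13.5 wedge).
Quantity falls by |ΔQ| = |311 − 281| = 30.
DWL = ½ · t · |ΔQ| = ½ · 13.5 · 30 = $202.5.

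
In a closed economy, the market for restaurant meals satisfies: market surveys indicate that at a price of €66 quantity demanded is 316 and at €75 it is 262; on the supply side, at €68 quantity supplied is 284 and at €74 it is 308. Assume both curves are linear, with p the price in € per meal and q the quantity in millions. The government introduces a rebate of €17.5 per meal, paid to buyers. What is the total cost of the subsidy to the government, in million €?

Government outlay = €5845 million.

Demand slope: (262 − 316)/(75 − 66) = -6, so qd = 712 − 6p.
Supply slope: (308 − 284)/(74 − 68) = 4, so qs = 4p + 12.
Before the subsidy: set 712 − 6p = 4p + 12 → p* = €70, q* = 292.
With a per-unit subsidy paid to buyers, each effectively pays p − 17.5, so demand becomes qd = 712 − 6(p − 17.5).
New equilibrium: buyers pay €63, producers receive €80.5, q = 334. (Wedge: pb − ps = −17.5.)
Outlay = t · Q = 17.5 · 334 = €5845.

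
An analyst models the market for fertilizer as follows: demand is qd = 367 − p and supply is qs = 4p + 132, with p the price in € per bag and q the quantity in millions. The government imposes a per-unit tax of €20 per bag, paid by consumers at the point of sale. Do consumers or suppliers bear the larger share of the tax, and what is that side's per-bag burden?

Without the tax, 367 − p = 4p + 132 gives 5p = 235, so p* = €47 and q* = 320.
With the tax collected from consumers, demand (in seller-price terms) shifts: qd = 367 − (p + 20).
New equilibrium: consumers pay €63, suppliers receive €43, q = 304. (Wedge: pb − ps = 20.)
Per-bag burden: consumers €16, suppliers €4.
Consumers take the larger share because demand is less price-elastic here (demand slope 1 vs supply slope 4).

Consumers bear the larger share: €16 per bag.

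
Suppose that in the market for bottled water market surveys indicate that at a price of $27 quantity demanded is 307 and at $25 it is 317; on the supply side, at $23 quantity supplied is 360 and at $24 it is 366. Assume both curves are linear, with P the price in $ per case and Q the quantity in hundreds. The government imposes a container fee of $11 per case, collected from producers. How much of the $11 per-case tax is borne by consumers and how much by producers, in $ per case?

Demand slope: (317 − 307)/(25 − 27) = -5, so Qd = 442 − 5P.
Supply slope: (366 − 360)/(24 − 23) = 6, so Qs = 6P + 222.
Before the tax: set 442 − 5P = 6P + 222 → P* = $20, Q* = 342.
With the tax collected from producers, supply shifts: Qs = 6(P − 11) + 222.
New equilibrium: consumers pay $26, producers receive $15, Q = 312. (Wedge: Pb − Ps = 11.)
Burden on consumers: $6; on producers: $5. (They sum to $11.)

Consumers bear $6 per case; producers bear $5 per case.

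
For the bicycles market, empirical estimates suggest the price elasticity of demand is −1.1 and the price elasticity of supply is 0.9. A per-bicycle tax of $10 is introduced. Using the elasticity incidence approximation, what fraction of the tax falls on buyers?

Buyers' share ≈ 0.45.

Incidence ratio: buyers' share ≈ εs / (εs + |εd|) = 0.9 / (0.9 + 1.1) = 0.45.
Supply is the less elastic side, so buyers bear the smaller share.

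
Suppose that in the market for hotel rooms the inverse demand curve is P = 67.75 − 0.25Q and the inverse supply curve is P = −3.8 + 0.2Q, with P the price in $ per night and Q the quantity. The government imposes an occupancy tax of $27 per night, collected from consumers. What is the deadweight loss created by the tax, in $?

Deadweight loss = $810.

Inverting to Q(P) form: Qd = 271 − 4P; Qs = 5P + 19.
Without the tax, 271 − 4P = 5P + 19 gives 9P = 252, so P* = $28 and Q* = 159.
With the tax collected from consumers, demand (in seller-price terms) shifts: Qd = 271 − 4(P + 27).
New equilibrium: consumers pay $43, suppliers receive $16, Q = 99. (Wedge: Pb − Ps = 27.)
Quantity falls by |ΔQ| = |159 − 99| = 60.
DWL = ½ · t · |ΔQ| = ½ · 27 · 60 = $810.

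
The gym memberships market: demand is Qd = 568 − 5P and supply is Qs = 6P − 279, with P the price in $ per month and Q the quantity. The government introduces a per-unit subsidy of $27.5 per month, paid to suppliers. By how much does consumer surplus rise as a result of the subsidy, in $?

Before the subsidy: set 568 − 5P = 6P − 279 → P* = $77, Q* = 183.
With a per-unit subsidy paid to suppliers, each receives P + 27.5 per unit sold, so supply becomes Qs = 6(P + 27.5) − 279.
New equilibrium: buyers pay $62, suppliers receive $89.5, Q = 258. (Wedge: Pb − Ps = −27.5.)
ΔCS is the trapezoid between Q = 258 and Q = 183 of height $15: ½ · (183 + 258) · 15 = $3307.5.

Consumer surplus rises by $3307.5.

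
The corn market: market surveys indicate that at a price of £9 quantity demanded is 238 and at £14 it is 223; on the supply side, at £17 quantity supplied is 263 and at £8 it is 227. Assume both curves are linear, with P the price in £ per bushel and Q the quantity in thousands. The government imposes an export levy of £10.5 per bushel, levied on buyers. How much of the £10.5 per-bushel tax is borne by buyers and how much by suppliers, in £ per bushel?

Demand slope: (223 − 238)/(14 − 9) = -3, so Qd = 265 − 3P.
Supply slope: (227 − 263)/(8 − 17) = 4, so Qs = 4P + 195.
Without the tax, 265 − 3P = 4P + 195 gives 7P = 70, so P* = £10 and Q* = 235.
With the tax collected from buyers, demand (in seller-price terms) shifts: Qd = 265 − 3(P + 10.5).
Solving gives Q = 217 with buyers paying £16 and suppliers receiving £5.5 (the £10.5 wedge).
Burden on buyers: £6; on suppliers: £4.5. (They sum to £10.5.)
The less price-elastic side of the market bears the larger share of a per-unit tax.

Buyers bear £6 per bushel; suppliers bear £4.5 per bushel.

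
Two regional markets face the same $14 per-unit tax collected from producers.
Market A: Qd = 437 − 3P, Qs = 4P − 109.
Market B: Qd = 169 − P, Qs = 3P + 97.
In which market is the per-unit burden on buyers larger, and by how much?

Market A: pre-tax P* = $78, Q* = 203; post-tax Q = 179; per-unit burden on buyers = $8.
Market B: pre-tax P* = $18, Q* = 151; post-tax Q = 140.5; per-unit burden on buyers = $10.5.
Difference: $8 vs $10.5 → market B is larger by $2.5.

Market B, by $2.5.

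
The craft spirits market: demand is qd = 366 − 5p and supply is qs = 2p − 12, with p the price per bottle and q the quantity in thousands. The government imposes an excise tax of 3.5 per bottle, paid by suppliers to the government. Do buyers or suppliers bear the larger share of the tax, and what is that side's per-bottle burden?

Before the tax: set 366 − 5p = 2p − 12 → p* = 54, q* = 96.
With the tax collected from suppliers, supply shifts: qs = 2(p − 3.5) − 12.
Solving gives q = 91 with buyers paying 55 and suppliers receiving 51.5 (the 3.5 wedge).
Per-bottle burden: buyers 1, suppliers 2.5.
Suppliers take the larger share because supply is less price-elastic here (demand slope 5 vs supply slope 2).

Suppliers bear the larger share: 2.5 per bottle.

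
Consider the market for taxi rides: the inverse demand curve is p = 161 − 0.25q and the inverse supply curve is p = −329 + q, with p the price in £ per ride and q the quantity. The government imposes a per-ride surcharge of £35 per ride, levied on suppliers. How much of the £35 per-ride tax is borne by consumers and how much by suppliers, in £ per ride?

Rewrite in direct form: qd = 644 − 4p and qs = p + 329.
Without the tax, 644 − 4p = p + 329 gives 5p = 315, so p* = £63 and q* = 392.
With the tax collected from suppliers, supply shifts: qs = (p − 35) + 329.
Solving gives q = 364 with consumers paying £70 and suppliers receiving £35 (the £35 wedge).
Burden on consumers: £7; on suppliers: £28. (They sum to £35.)

Consumers bear £7 per ride; suppliers bear £28 per ride.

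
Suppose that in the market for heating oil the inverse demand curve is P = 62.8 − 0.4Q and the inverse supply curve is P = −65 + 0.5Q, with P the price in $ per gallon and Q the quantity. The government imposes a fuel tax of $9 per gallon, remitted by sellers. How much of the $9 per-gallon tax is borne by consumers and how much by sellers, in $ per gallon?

Rewrite in direct form: Qd = 157 − 2.5P and Qs = 2P + 130.
Before the tax: set 157 − 2.5P = 2P + 130 → P* = $6, Q* = 142.
With the tax collected from sellers, supply shifts: Qs = 2(P − 9) + 130.
Solving gives Q = 132 with consumers paying $10 and sellers receiving $1 (the $9 wedge).
Burden on consumers: $4; on sellers: $5. (They sum to $9.)
The less price-elastic side of the market bears the larger share of a per-unit tax.

Consumers bear $4 per gallon; sellers bear $5 per gallon.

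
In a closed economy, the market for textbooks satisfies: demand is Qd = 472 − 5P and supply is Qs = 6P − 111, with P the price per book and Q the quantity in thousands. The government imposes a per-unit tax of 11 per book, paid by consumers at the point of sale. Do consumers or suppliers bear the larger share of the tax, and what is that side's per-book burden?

Consumers bear the larger share: 6 per book.

Without the tax, 472 − 5P = 6P − 111 gives 11P = 583, so P* = 53 and Q* = 207.
With the tax collected from consumers, demand (in seller-price terms) shifts: Qd = 472 − 5(P + 11).
Solving gives Q = 177 with consumers paying 59 and suppliers receiving 48 (the 11 wedge).
Per-book burden: consumers 6, suppliers 5.
Consumers take the larger share because demand is less price-elastic here (demand slope 5 vs supply slope 6).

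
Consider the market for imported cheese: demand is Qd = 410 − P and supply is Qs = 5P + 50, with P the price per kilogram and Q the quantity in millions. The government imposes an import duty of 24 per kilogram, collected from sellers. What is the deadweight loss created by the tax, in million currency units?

Deadweight loss = 240 million.

Without the tax, 410 − P = 5P + 50 gives 6P = 360, so P* = 60 and Q* = 350.
With the tax collected from sellers, supply shifts: Qs = 5(P − 24) + 50.
New equilibrium: consumers pay 80, sellers receive 56, Q = 330. (Wedge: Pb − Ps = 24.)
Quantity falls by |ΔQ| = |350 − 330| = 20.
DWL = ½ · t · |ΔQ| = ½ · 24 · 20 = 240.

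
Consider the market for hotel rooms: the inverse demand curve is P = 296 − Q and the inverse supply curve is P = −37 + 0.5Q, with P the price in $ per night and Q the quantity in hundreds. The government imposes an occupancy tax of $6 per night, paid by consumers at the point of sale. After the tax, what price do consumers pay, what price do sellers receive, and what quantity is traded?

Consumers pay $78; sellers receive $72; quantity = 218.

Inverting to Q(P) form: Qd = 296 − P; Qs = 2P + 74.
Without the tax, 296 − P = 2P + 74 gives 3P = 222, so P* = $74 and Q* = 222.
With the tax collected from consumers, demand (in seller-price terms) shifts: Qd = 296 − (P + 6).
Solving gives Q = 218 with consumers paying $78 and sellers receiving $72 (the $6 wedge).
The less price-elastic side of the market bears the larger share of a per-unit tax.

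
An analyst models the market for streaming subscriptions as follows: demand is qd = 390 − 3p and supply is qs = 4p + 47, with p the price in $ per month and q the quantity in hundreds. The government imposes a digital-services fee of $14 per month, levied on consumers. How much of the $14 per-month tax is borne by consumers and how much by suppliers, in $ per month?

Before the tax: set 390 − 3p = 4p + 47 → p* = $49, q* = 243.
With the tax collected from consumers, demand (in seller-price terms) shifts: qd = 390 − 3(p + 14).
New equilibrium: consumers pay $57, suppliers receive $43, q = 219. (Wedge: pb − ps = 14.)
Burden on consumers: $8; on suppliers: $6. (They sum to $14.)
The less price-elastic side of the market bears the larger share of a per-unit tax.

Consumers bear $8 per month; suppliers bear $6 per month.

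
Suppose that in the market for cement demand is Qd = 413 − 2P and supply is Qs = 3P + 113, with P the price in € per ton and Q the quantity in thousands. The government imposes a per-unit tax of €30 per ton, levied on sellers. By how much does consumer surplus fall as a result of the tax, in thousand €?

Without the tax, 413 − 2P = 3P + 113 gives 5P = 300, so P* = €60 and Q* = 293.
With the tax collected from sellers, supply shifts: Qs = 3(P − 30) + 113.
New equilibrium: consumers pay €78, sellers receive €48, Q = 257. (Wedge: Pb − Ps = 30.)
ΔCS is the trapezoid between Q = 257 and Q = 293 of height €18: ½ · (293 + 257) · 18 = €4950.

Consumer surplus falls by €4950 thousand.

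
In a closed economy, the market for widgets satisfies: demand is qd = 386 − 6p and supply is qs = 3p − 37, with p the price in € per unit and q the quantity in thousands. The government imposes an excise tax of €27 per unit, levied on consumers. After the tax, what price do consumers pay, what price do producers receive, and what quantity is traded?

Without the tax, 386 − 6p = 3p − 37 gives 9p = 423, so p* = €47 and q* = 104.
With the tax collected from consumers, demand (in seller-price terms) shifts: qd = 386 − 6(p + 27).
New equilibrium: consumers pay €56, producers receive €29, q = 50. (Wedge: pb − ps = 27.)
The less price-elastic side of the market bears the larger share of a per-unit tax.

Consumers pay €56; producers receive €29; quantity = 50.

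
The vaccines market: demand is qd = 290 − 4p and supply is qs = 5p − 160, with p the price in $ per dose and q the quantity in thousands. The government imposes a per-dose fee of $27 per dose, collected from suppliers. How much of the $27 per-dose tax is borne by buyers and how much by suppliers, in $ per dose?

Without the tax, 290 − 4p = 5p − 160 gives 9p = 450, so p* = $50 and q* = 90.
With the tax collected from suppliers, supply shifts: qs = 5(p − 27) − 160.
Solving gives q = 30 with buyers paying $65 and suppliers receiving $38 (the $27 wedge).
Burden on buyers: $15; on suppliers: $12. (They sum to $27.)
The less price-elastic side of the market bears the larger share of a per-unit tax.

Buyers bear $15 per dose; suppliers bear $12 per dose.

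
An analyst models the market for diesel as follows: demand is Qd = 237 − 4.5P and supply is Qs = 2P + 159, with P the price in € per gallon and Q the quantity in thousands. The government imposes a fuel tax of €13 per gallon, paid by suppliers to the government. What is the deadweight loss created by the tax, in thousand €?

Without the tax, 237 − 4.5P = 2P + 159 gives 6.5P = 78, so P* = €12 and Q* = 183.
With the tax collected from suppliers, supply shifts: Qs = 2(P − 13) + 159.
New equilibrium: consumers pay €16, suppliers receive €3, Q = 165. (Wedge: Pb − Ps = 13.)
Quantity falls by |ΔQ| = |183 − 165| = 18.
DWL = ½ · t · |ΔQ| = ½ · 13 · 18 = €117.

Deadweight loss = €117 thousand.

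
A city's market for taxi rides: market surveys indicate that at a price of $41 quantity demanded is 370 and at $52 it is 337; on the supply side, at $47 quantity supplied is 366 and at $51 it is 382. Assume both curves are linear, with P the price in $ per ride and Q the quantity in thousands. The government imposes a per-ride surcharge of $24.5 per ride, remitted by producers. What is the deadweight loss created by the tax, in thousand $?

Demand slope: (337 − 370)/(52 − 41) = -3, so Qd = 493 − 3P.
Supply slope: (382 − 366)/(51 − 47) = 4, so Qs = 4P + 178.
Without the tax, 493 − 3P = 4P + 178 gives 7P = 315, so P* = $45 and Q* = 358.
With the tax collected from producers, supply shifts: Qs = 4(P − 24.5) + 178.
Solving gives Q = 316 with consumers paying $59 and producers receiving $34.5 (the $24.5 wedge).
Quantity falls by |ΔQ| = |358 − 316| = 42.
DWL = ½ · t · |ΔQ| = ½ · 24.5 · 42 = $514.5.

Deadweight loss = $514.5 thousand.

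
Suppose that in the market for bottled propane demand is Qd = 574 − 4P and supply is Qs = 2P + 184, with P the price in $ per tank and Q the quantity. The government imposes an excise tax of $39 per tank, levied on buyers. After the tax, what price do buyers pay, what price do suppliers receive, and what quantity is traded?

Buyers pay $78; suppliers receive $39; quantity = 262.

Without the tax, 574 − 4P = 2P + 184 gives 6P = 390, so P* = $65 and Q* = 314.
With the tax collected from buyers, demand (in seller-price terms) shifts: Qd = 574 − 4(P + 39).
New equilibrium: buyers pay $78, suppliers receive $39, Q = 262. (Wedge: Pb − Ps = 39.)
The less price-elastic side of the market bears the larger share of a per-unit tax.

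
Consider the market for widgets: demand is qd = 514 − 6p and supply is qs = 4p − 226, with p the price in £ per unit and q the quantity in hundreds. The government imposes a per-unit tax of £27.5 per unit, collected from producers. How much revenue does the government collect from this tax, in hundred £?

Without the tax, 514 − 6p = 4p − 226 gives 10p = 740, so p* = £74 and q* = 70.
With the tax collected from producers, supply shifts: qs = 4(p − 27.5) − 226.
New equilibrium: buyers pay £85, producers receive £57.5, q = 4. (Wedge: pb − ps = 27.5.)
Revenue = t · Q = 27.5 · 4 = £110.

Tax revenue = £110 hundred.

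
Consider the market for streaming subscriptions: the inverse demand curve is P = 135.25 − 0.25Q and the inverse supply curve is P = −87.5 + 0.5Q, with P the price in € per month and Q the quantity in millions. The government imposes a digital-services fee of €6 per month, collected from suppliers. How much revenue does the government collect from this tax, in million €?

Tax revenue = €1734 million.

Inverting to Q(P) form: Qd = 541 − 4P; Qs = 2P + 175.
Before the tax: set 541 − 4P = 2P + 175 → P* = €61, Q* = 297.
With the tax collected from suppliers, supply shifts: Qs = 2(P − 6) + 175.
New equilibrium: consumers pay €63, suppliers receive €57, Q = 289. (Wedge: Pb − Ps = 6.)
Revenue = t · Q = 6 · 289 = €1734.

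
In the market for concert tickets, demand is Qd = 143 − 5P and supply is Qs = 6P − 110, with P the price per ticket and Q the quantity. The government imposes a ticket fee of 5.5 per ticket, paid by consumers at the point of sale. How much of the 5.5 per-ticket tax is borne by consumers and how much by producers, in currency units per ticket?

Consumers bear 3 per ticket; producers bear 2.5 per ticket.

Before the tax: set 143 − 5P = 6P − 110 → P* = 23, Q* = 28.
With the tax collected from consumers, demand (in seller-price terms) shifts: Qd = 143 − 5(P + 5.5).
New equilibrium: consumers pay 26, producers receive 20.5, Q = 13. (Wedge: Pb − Ps = 5.5.)
Burden on consumers: 3; on producers: 2.5. (They sum to 5.5.)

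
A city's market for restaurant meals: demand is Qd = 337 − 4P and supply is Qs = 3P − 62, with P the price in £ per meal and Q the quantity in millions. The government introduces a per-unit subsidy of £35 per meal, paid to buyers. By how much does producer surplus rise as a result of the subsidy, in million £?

Producer surplus rises by £2780 million.

Before the subsidy: set 337 − 4P = 3P − 62 → P* = £57, Q* = 109.
With a per-unit subsidy paid to buyers, each effectively pays P − 35, so demand becomes Qd = 337 − 4(P − 35).
Solving gives Q = 169 with buyers paying £42 and suppliers receiving £77 (the £35 wedge).
ΔPS is the trapezoid between Q = 169 and Q = 109 of height £20: ½ · (109 + 169) · 20 = £2780.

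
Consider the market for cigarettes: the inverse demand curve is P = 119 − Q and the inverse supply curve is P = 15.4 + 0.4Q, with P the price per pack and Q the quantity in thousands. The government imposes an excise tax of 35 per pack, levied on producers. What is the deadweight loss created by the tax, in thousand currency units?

Deadweight loss = 437.5 thousand.

Rewrite in direct form: Qd = 119 − P and Qs = 2.5P − 38.5.
Before the tax: set 119 − P = 2.5P − 38.5 → P* = 45, Q* = 74.
With the tax collected from producers, supply shifts: Qs = 2.5(P − 35) − 38.5.
New equilibrium: consumers pay 70, producers receive 35, Q = 49. (Wedge: Pb − Ps = 35.)
Quantity falls by |ΔQ| = |74 − 49| = 25.
DWL = ½ · t · |ΔQ| = ½ · 35 · 25 = 437.5.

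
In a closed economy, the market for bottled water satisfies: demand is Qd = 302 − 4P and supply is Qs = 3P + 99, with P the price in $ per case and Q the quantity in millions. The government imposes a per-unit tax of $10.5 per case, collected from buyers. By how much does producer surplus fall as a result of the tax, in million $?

Before the tax: set 302 − 4P = 3P + 99 → P* = $29, Q* = 186.
With the tax collected from buyers, demand (in seller-price terms) shifts: Qd = 302 − 4(P + 10.5).
New equilibrium: buyers pay $33.5, suppliers receive $23, Q = 168. (Wedge: Pb − Ps = 10.5.)
ΔPS is the trapezoid between Q = 168 and Q = 186 of height $6: ½ · (186 + 168) · 6 = $1062.

Producer surplus falls by $1062 million.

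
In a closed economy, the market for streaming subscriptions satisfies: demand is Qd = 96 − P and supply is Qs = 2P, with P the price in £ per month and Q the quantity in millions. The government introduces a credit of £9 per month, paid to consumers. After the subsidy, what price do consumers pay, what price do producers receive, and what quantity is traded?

Consumers pay £26; producers receive £35; quantity = 70.

Before the subsidy: set 96 − P = 2P → P* = £32, Q* = 64.
With a per-unit subsidy paid to consumers, each effectively pays P − 9, so demand becomes Qd = 96 − (P − 9).
New equilibrium: consumers pay £26, producers receive £35, Q = 70. (Wedge: Pb − Ps = −9.)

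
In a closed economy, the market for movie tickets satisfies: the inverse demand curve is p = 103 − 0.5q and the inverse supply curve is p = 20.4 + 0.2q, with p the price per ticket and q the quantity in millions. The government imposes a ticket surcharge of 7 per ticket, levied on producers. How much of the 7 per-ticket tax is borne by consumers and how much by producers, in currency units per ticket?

Inverting to q(p) form: qd = 206 − 2p; qs = 5p − 102.
Before the tax: set 206 − 2p = 5p − 102 → p* = 44, q* = 118.
With the tax collected from producers, supply shifts: qs = 5(p − 7) − 102.
Solving gives q = 108 with consumers paying 49 and producers receiving 42 (the 7 wedge).
Burden on consumers: 5; on producers: 2. (They sum to 7.)

Consumers bear 5 per ticket; producers bear 2 per ticket.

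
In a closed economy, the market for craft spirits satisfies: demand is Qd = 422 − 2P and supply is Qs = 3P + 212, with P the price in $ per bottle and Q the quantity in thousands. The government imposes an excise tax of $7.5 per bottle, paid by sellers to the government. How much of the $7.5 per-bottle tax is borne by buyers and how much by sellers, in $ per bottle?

Buyers bear $4.5 per bottle; sellers bear $3 per bottle.

Before the tax: set 422 − 2P = 3P + 212 → P* = $42, Q* = 338.
With the tax collected from sellers, supply shifts: Qs = 3(P − 7.5) + 212.
New equilibrium: buyers pay $46.5, sellers receive $39, Q = 329. (Wedge: Pb − Ps = 7.5.)
Burden on buyers: $4.5; on sellers: $3. (They sum to $7.5.)
The less price-elastic side of the market bears the larger share of a per-unit tax.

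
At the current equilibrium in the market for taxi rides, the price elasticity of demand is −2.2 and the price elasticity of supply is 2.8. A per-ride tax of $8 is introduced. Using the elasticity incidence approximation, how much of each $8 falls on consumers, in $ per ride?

Consumers bear ≈ $4.48 per ride.

Incidence ratio: consumers' share ≈ εs / (εs + |εd|) = 2.8 / (2.8 + 2.2) = 0.56.
So consumers bear ≈ 0.56 × $8 = $4.48; suppliers bear $3.52.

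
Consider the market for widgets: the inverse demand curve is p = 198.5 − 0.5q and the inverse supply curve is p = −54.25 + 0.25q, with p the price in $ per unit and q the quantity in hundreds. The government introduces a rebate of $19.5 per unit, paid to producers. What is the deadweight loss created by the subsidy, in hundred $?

Rewrite in direct form: qd = 397 − 2p and qs = 4p + 217.
Without the subsidy, 397 − 2p = 4p + 217 gives 6p = 180, so p* = $30 and q* = 337.
With a per-unit subsidy paid to producers, each receives p + 19.5 per unit sold, so supply becomes qs = 4(p + 19.5) + 217.
New equilibrium: consumers pay $17, producers receive $36.5, q = 363. (Wedge: pb − ps = −19.5.)
Quantity rises by |ΔQ| = |337 − 363| = 26.
DWL = ½ · t · |ΔQ| = ½ · 19.5 · 26 = $253.5.

Deadweight loss = $253.5 hundred.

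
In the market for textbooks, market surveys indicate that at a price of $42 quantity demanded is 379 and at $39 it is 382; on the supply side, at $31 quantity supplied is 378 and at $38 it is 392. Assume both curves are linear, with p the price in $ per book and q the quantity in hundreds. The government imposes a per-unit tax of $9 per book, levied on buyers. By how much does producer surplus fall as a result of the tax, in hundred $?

Producer surplus falls by $1149 hundred.

Demand slope: (382 − 379)/(39 − 42) = -1, so qd = 421 − p.
Supply slope: (392 − 378)/(38 − 31) = 2, so qs = 2p + 316.
Without the tax, 421 − p = 2p + 316 gives 3p = 105, so p* = $35 and q* = 386.
With the tax collected from buyers, demand (in seller-price terms) shifts: qd = 421 − (p + 9).
New equilibrium: buyers pay $41, suppliers receive $32, q = 380. (Wedge: pb − ps = 9.)
ΔPS is the trapezoid between Q = 380 and Q = 386 of height $3: ½ · (386 + 380) · 3 = $1149.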